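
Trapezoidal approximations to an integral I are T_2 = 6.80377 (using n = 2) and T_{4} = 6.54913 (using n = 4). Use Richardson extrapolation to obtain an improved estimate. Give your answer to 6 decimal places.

6.464250

R = (4·T_{4} − T_2) / 3 = (4·6.54913 − 6.80377)/3 = (19.39275)/3 = 6.464250.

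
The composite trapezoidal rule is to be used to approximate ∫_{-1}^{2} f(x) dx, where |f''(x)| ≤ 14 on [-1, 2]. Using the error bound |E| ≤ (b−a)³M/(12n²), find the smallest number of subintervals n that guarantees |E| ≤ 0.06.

Need 378/(12n²) ≤ 0.06.
n² ≥ 378/(12·0.06) = 525 ⇒ n ≥ 22.9129, so the smallest n is 23.

23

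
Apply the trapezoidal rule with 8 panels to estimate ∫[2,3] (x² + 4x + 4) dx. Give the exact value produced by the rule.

h = (3 − 2)/8 = 0.125.
Nodes x₀,…,x₈ = 2, 2.125, 2.25, 2.375, 2.5, 2.625, 2.75, 2.875, 3.
f(x) = x² + 4x + 4: f₀=16, f₁=17.015625, f₂=18.0625, f₃=19.140625, f₄=20.25, f₅=21.390625, f₆=22.5625, f₇=23.765625, f₈=25.
(h/2)·[f₀ + 2f₁ + 2f₂ + 2f₃ + 2f₄ + 2f₅ + 2f₆ + 2f₇ + f₈] = 0.0625·(325.375) = 20.3359375.

20.3359375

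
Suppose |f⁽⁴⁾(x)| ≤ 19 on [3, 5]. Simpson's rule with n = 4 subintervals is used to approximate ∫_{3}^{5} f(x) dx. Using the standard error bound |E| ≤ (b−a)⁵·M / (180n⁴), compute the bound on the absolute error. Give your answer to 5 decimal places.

|E| ≤ (2)⁵·19 / (180·4⁴) = 608/46080 = 0.01319.

0.01319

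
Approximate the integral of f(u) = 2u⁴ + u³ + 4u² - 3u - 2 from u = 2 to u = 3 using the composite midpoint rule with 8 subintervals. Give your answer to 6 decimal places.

h = (3 − 2)/8 = 0.125.
Midpoints m₁,…,m₈ = 2.0625, 2.1875, 2.3125, 2.4375, 2.5625, 2.6875, 2.8125, 2.9375.
f(m₁)=53.793243408203125, f(m₂)=66.841094970703125, f(m₃)=82.014434814453125, f(m₄)=99.535919189453125, f(m₅)=119.639923095703125, f(m₆)=142.572540283203125, f(m₇)=168.591583251953125, f(m₈)=197.966583251953125.
h·[f(m₁) + f(m₂) + f(m₃) + f(m₄) + f(m₅) + f(m₆) + f(m₇) + f(m₈)] = 0.125·(930.955322265625) = 116.369415.

116.369415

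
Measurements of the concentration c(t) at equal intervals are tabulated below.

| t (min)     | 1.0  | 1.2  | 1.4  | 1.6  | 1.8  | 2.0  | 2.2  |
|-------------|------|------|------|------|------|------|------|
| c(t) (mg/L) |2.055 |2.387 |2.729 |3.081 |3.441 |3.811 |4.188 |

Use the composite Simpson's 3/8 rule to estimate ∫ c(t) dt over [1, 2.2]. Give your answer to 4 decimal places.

3.7132

h = 0.2, n = 6.
(3h/8)·[y₀ + 3y₁ + 3y₂ + 2y₃ + 3y₄ + 3y₅ + y₆] = 0.075·(49.509) = 3.7132.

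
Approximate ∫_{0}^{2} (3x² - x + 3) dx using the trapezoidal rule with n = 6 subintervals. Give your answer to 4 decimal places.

h = (2 − 0)/6 = 0.333333.
Nodes x₀,…,x₆ = 0, 0.333333, 0.666667, 1, 1.333333, 1.666667, 2.
f(x) = 3x² - x + 3: f₀=3, f₁=3, f₂=3.666667, f₃=5, f₄=7, f₅=9.666667, f₆=13.
(h/2)·[f₀ + 2f₁ + 2f₂ + 2f₃ + 2f₄ + 2f₅ + f₆] = 0.166667·(72.666667) = 12.1111.

12.1111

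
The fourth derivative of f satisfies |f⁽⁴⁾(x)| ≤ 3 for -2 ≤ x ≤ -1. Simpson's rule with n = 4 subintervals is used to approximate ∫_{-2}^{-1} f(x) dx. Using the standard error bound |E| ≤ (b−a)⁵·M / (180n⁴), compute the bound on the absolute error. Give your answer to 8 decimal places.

0.00006510

|E| ≤ (1)⁵·3 / (180·4⁴) = 3/46080 = 0.00006510.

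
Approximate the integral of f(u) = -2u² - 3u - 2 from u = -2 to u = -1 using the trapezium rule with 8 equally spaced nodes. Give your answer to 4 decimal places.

-2.1735

h = (-1 − (-2))/7 = 0.142857.
Nodes u₀,…,u₇ = -2, -1.857143, -1.714286, -1.571429, -1.428571, -1.285714, -1.142857, -1.
f(u) = -2u² - 3u - 2: f₀=-4, f₁=-3.326531, f₂=-2.734694, f₃=-2.224490, f₄=-1.795918, f₅=-1.448980, f₆=-1.183673, f₇=-1.
(h/2)·[f₀ + 2f₁ + 2f₂ + 2f₃ + 2f₄ + 2f₅ + 2f₆ + f₇] = 0.071429·(-30.428571) = -2.1735.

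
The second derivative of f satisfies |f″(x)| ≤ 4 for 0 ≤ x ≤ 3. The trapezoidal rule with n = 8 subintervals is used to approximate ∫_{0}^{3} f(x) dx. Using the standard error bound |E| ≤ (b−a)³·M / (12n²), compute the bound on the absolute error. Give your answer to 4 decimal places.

0.1406

|E| ≤ (3)³·4 / (12·8²) = 108/768 = 0.1406.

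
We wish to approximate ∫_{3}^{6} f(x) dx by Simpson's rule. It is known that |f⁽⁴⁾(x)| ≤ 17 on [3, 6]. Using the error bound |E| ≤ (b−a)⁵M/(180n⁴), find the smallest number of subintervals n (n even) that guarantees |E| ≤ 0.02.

6

Need 4131/(180n⁴) ≤ 0.02.
n⁴ ≥ 4131/(180·0.02) = 1147.5 ⇒ n ≥ 5.8202, so the smallest even n is 6. (n must be even for Simpson's rule.)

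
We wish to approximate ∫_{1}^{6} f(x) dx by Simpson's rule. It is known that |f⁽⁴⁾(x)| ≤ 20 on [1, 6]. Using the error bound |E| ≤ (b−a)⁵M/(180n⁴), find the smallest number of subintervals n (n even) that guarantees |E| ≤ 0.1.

Need 62500/(180n⁴) ≤ 0.1.
n⁴ ≥ 62500/(180·0.1) = 3472.22 ⇒ n ≥ 7.6763, so the smallest even n is 8. (n must be even for Simpson's rule.)

8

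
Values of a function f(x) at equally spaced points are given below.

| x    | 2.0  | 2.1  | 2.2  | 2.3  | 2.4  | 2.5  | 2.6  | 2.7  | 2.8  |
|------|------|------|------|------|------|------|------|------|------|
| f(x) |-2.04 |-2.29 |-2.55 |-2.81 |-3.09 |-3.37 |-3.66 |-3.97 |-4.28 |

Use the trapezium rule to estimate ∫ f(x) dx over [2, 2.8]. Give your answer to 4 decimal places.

-2.4900

h = 0.1, n = 8.
(h/2)·[y₀ + 2y₁ + 2y₂ + 2y₃ + 2y₄ + 2y₅ + 2y₆ + 2y₇ + y₈] = 0.05·(-49.80) = -2.4900.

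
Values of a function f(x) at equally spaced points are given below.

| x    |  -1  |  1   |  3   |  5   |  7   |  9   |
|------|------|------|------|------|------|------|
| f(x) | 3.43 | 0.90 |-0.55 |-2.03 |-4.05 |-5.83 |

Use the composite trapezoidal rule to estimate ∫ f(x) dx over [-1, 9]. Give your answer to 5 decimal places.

h = 2, n = 5.
(h/2)·[y₀ + 2y₁ + 2y₂ + 2y₃ + 2y₄ + y₅] = 1·(-13.86) = -13.86000.

-13.86000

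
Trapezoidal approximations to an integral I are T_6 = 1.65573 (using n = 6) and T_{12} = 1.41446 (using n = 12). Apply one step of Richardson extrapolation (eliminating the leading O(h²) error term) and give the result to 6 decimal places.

R = (4·T_{12} − T_6) / 3 = (4·1.41446 − 1.65573)/3 = (4.00211)/3 = 1.334037.

1.334037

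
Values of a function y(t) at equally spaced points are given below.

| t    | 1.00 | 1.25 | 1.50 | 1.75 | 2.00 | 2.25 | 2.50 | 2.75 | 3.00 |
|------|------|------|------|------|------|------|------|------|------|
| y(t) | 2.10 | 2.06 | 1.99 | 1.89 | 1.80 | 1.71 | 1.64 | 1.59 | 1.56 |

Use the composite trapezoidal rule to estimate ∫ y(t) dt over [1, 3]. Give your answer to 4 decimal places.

3.6275

h = 0.25, n = 8.
(h/2)·[y₀ + 2y₁ + 2y₂ + 2y₃ + 2y₄ + 2y₅ + 2y₆ + 2y₇ + y₈] = 0.125·(29.02) = 3.6275.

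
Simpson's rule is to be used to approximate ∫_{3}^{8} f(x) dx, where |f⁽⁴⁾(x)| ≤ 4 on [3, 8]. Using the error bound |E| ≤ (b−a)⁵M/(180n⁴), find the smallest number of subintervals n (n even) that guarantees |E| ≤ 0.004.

Need 12500/(180n⁴) ≤ 0.004.
n⁴ ≥ 12500/(180·0.004) = 17361.1 ⇒ n ≥ 11.4787, so the smallest even n is 12. (n must be even for Simpson's rule.)

12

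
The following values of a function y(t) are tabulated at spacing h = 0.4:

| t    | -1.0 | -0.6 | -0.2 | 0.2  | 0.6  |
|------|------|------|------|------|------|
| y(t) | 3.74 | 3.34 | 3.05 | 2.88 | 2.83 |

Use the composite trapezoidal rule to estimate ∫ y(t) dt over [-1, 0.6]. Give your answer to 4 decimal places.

h = 0.4, n = 4.
(h/2)·[y₀ + 2y₁ + 2y₂ + 2y₃ + y₄] = 0.2·(25.11) = 5.0220.

5.0220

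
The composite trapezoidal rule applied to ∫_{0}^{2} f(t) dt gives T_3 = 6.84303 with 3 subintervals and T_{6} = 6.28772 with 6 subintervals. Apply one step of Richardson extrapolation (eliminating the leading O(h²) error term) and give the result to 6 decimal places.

R = (4·T_{6} − T_3) / 3 = (4·6.28772 − 6.84303)/3 = (18.30785)/3 = 6.102617.

6.102617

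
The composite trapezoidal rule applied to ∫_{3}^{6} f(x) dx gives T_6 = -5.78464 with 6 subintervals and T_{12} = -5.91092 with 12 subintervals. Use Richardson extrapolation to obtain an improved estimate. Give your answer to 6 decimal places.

-5.953013

R = (4·T_{12} − T_6) / 3 = (4·(-5.91092) − (-5.78464))/3 = (-17.85904)/3 = -5.953013.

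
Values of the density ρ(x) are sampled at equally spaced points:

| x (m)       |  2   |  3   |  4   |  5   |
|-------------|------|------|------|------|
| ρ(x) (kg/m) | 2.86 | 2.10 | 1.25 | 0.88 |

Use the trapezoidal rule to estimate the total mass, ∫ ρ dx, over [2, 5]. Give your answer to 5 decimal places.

5.22000

h = 1, n = 3.
(h/2)·[y₀ + 2y₁ + 2y₂ + y₃] = 0.5·(10.44) = 5.22000.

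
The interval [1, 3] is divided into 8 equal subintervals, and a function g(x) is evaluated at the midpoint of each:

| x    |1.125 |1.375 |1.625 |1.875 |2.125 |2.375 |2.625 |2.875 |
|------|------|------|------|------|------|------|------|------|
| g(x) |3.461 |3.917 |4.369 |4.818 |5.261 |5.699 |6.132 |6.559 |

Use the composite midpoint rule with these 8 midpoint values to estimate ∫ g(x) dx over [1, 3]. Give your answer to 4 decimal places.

h = 0.25, n = 8.
h·[y(m₁) + y(m₂) + y(m₃) + y(m₄) + y(m₅) + y(m₆) + y(m₇) + y(m₈)] = 0.25·(40.216) = 10.0540.

10.0540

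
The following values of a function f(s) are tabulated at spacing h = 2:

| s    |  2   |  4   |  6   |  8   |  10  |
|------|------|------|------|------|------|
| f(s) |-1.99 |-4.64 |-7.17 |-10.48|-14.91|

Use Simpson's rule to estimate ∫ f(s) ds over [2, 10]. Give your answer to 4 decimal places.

-61.1467

h = 2, n = 4.
(h/3)·[y₀ + 4y₁ + 2y₂ + 4y₃ + y₄] = 0.666667·(-91.72) = -61.1467.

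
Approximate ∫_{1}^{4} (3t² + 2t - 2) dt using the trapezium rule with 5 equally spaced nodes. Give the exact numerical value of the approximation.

h = (4 − 1)/4 = 0.75.
Nodes t₀,…,t₄ = 1, 1.75, 2.5, 3.25, 4.
f(t) = 3t² + 2t - 2: f₀=3, f₁=10.6875, f₂=21.75, f₃=36.1875, f₄=54.
(h/2)·[f₀ + 2f₁ + 2f₂ + 2f₃ + f₄] = 0.375·(194.25) = 72.84375.

72.84375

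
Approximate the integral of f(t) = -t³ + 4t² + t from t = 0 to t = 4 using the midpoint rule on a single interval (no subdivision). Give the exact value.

M = (b−a)·f(2) = 4·(10) = 40.

40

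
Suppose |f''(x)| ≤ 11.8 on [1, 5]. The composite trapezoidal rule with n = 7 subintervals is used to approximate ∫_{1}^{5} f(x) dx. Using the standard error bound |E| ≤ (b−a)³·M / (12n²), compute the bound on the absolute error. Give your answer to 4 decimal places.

1.2844

|E| ≤ (4)³·11.8 / (12·7²) = 755.2/588 = 1.2844.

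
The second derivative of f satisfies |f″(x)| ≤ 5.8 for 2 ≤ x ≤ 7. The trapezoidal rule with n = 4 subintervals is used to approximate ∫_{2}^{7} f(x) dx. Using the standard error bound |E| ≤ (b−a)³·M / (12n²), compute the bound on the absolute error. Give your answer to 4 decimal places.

3.7760

|E| ≤ (5)³·5.8 / (12·4²) = 725/192 = 3.7760.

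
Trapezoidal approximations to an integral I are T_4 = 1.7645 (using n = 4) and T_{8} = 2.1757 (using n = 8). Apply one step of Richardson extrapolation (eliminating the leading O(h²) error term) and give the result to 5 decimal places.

R = (4·T_{8} − T_4) / 3 = (4·2.1757 − 1.7645)/3 = (6.9383)/3 = 2.31277.

2.31277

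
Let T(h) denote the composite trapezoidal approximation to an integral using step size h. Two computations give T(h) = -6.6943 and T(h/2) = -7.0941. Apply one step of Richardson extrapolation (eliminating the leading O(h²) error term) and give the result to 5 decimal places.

R = (4·T(h/2) − T(h)) / 3 = (4·(-7.0941) − (-6.6943))/3 = (-21.6821)/3 = -7.22737.

-7.22737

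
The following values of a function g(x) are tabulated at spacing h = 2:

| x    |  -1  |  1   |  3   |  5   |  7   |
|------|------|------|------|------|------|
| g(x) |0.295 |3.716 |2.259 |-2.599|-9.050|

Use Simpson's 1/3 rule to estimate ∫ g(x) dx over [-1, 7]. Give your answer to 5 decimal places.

h = 2, n = 4.
(h/3)·[y₀ + 4y₁ + 2y₂ + 4y₃ + y₄] = 0.666667·(0.231) = 0.15400.

0.15400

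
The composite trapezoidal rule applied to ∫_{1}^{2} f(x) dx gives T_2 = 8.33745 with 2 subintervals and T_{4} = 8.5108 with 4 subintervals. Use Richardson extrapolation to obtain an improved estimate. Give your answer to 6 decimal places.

R = (4·T_{4} − T_2) / 3 = (4·8.5108 − 8.33745)/3 = (25.70575)/3 = 8.568583.

8.568583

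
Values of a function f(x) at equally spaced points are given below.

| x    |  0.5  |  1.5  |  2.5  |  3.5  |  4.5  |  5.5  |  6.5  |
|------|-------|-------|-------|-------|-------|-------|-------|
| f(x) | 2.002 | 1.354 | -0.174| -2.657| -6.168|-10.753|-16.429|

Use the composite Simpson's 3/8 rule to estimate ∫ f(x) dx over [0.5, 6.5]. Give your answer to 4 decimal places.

h = 1, n = 6.
(3h/8)·[y₀ + 3y₁ + 3y₂ + 2y₃ + 3y₄ + 3y₅ + y₆] = 0.375·(-66.964) = -25.1115.

-25.1115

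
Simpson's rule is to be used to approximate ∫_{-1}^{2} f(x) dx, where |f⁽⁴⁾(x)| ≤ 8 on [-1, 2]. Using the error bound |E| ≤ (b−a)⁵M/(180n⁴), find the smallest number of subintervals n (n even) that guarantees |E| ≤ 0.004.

8

Need 1944/(180n⁴) ≤ 0.004.
n⁴ ≥ 1944/(180·0.004) = 2700 ⇒ n ≥ 7.2084, so the smallest even n is 8. (n must be even for Simpson's rule.)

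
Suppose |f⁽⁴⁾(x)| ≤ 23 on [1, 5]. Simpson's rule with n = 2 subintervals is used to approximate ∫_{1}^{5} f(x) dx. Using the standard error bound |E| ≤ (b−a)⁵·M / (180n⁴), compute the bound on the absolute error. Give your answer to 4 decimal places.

8.1778

|E| ≤ (4)⁵·23 / (180·2⁴) = 23552/2880 = 8.1778.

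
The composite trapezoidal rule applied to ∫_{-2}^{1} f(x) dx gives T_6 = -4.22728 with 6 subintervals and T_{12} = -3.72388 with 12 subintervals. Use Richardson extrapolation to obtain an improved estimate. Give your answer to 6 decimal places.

R = (4·T_{12} − T_6) / 3 = (4·(-3.72388) − (-4.22728))/3 = (-10.66824)/3 = -3.556080.

-3.556080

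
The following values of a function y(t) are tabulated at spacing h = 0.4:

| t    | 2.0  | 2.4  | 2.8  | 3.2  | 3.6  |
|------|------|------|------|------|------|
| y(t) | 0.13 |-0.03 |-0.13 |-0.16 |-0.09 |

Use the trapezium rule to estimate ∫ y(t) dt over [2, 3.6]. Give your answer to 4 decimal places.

-0.1200

h = 0.4, n = 4.
(h/2)·[y₀ + 2y₁ + 2y₂ + 2y₃ + y₄] = 0.2·(-0.60) = -0.1200.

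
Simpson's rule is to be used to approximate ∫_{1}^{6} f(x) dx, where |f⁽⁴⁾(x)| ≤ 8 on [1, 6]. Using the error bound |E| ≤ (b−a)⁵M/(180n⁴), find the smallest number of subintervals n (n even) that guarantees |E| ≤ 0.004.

Need 25000/(180n⁴) ≤ 0.004.
n⁴ ≥ 25000/(180·0.004) = 34722.2 ⇒ n ≥ 13.6506, so the smallest even n is 14. (n must be even for Simpson's rule.)

14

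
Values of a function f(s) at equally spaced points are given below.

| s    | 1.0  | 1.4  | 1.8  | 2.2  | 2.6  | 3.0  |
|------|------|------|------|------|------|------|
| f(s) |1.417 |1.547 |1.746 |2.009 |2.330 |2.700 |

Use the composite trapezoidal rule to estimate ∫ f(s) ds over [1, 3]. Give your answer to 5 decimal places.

3.87620

h = 0.4, n = 5.
(h/2)·[y₀ + 2y₁ + 2y₂ + 2y₃ + 2y₄ + y₅] = 0.2·(19.381) = 3.87620.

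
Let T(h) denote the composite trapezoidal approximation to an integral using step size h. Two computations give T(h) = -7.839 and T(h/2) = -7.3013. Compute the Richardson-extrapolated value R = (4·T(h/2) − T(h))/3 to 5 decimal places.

-7.12207

R = (4·T(h/2) − T(h)) / 3 = (4·(-7.3013) − (-7.839))/3 = (-21.3662)/3 = -7.12207.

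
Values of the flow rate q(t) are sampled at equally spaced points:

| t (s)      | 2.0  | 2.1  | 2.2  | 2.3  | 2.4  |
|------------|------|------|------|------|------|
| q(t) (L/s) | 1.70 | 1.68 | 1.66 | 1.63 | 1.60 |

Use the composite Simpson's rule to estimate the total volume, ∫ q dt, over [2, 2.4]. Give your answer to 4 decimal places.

0.6620

h = 0.1, n = 4.
(h/3)·[y₀ + 4y₁ + 2y₂ + 4y₃ + y₄] = 0.033333·(19.86) = 0.6620.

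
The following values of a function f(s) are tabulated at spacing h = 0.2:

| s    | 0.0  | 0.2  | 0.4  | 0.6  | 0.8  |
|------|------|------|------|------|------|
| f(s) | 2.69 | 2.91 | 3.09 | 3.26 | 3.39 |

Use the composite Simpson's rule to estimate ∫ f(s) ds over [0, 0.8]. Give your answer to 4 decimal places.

h = 0.2, n = 4.
(h/3)·[y₀ + 4y₁ + 2y₂ + 4y₃ + y₄] = 0.066667·(36.94) = 2.4627.

2.4627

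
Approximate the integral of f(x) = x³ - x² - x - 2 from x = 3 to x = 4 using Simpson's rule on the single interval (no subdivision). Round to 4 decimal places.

S = (b−a)/6 · [f(3) + 4f(3.5) + f(4)] = 0.166667·[13 + 4·25.125 + 42] = 25.9167.

25.9167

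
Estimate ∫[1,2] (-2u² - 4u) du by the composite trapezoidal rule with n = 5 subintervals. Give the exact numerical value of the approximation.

-10.68

h = (2 − 1)/5 = 0.2.
Nodes u₀,…,u₅ = 1, 1.2, 1.4, 1.6, 1.8, 2.
f(u) = -2u² - 4u: f₀=-6, f₁=-7.68, f₂=-9.52, f₃=-11.52, f₄=-13.68, f₅=-16.
(h/2)·[f₀ + 2f₁ + 2f₂ + 2f₃ + 2f₄ + f₅] = 0.1·(-106.8) = -10.68.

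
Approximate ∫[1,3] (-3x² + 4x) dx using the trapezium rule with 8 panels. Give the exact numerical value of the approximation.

h = (3 − 1)/8 = 0.25.
Nodes x₀,…,x₈ = 1, 1.25, 1.5, 1.75, 2, 2.25, 2.5, 2.75, 3.
f(x) = -3x² + 4x: f₀=1, f₁=0.3125, f₂=-0.75, f₃=-2.1875, f₄=-4, f₅=-6.1875, f₆=-8.75, f₇=-11.6875, f₈=-15.
(h/2)·[f₀ + 2f₁ + 2f₂ + 2f₃ + 2f₄ + 2f₅ + 2f₆ + 2f₇ + f₈] = 0.125·(-80.5) = -10.0625.

-10.0625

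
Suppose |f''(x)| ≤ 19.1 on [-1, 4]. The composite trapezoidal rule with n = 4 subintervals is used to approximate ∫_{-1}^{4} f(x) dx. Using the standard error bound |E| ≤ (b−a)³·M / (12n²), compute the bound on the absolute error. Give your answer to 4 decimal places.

12.4349

|E| ≤ (5)³·19.1 / (12·4²) = 2387.5/192 = 12.4349.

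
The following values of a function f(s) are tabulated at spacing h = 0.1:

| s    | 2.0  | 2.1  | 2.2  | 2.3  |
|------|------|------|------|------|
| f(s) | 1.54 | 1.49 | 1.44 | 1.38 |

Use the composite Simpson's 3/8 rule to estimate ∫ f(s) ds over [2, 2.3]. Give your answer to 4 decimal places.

0.4391

h = 0.1, n = 3.
(3h/8)·[y₀ + 3y₁ + 3y₂ + y₃] = 0.0375·(11.71) = 0.4391.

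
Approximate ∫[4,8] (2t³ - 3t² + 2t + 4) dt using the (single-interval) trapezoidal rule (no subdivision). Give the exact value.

T = (b−a)/2 · [f(4) + f(8)] = 2·[92 + 852] = 1888.

1888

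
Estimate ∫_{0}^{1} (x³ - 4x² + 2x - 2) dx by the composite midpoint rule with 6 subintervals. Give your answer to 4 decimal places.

h = (1 − 0)/6 = 0.166667.
Midpoints m₁,…,m₆ = 0.083333, 0.25, 0.416667, 0.583333, 0.75, 0.916667.
f(m₁)=-1.860532, f(m₂)=-1.734375, f(m₃)=-1.788773, f(m₄)=-1.995949, f(m₅)=-2.328125, f(m₆)=-2.757523.
h·[f(m₁) + f(m₂) + f(m₃) + f(m₄) + f(m₅) + f(m₆)] = 0.166667·(-12.465278) = -2.0775.

-2.0775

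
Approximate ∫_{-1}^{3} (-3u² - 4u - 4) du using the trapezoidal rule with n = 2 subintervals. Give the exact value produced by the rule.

h = (3 − (-1))/2 = 2.
Nodes u₀,…,u₂ = -1, 1, 3.
f(u) = -3u² - 4u - 4: f₀=-3, f₁=-11, f₂=-43.
(h/2)·[f₀ + 2f₁ + f₂] = 1·(-68) = -68.

-68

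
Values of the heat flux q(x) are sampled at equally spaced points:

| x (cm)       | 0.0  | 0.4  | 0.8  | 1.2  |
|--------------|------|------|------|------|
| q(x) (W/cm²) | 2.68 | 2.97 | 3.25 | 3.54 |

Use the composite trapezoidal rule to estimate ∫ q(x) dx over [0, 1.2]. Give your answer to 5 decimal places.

3.73200

h = 0.4, n = 3.
(h/2)·[y₀ + 2y₁ + 2y₂ + y₃] = 0.2·(18.66) = 3.73200.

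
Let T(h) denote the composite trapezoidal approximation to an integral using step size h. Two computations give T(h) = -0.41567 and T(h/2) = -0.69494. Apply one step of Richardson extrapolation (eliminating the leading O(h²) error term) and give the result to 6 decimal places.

-0.788030

R = (4·T(h/2) − T(h)) / 3 = (4·(-0.69494) − (-0.41567))/3 = (-2.36409)/3 = -0.788030.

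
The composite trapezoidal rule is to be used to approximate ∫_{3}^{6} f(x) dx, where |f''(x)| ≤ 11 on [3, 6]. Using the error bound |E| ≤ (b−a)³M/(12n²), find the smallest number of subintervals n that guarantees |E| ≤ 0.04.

Need 297/(12n²) ≤ 0.04.
n² ≥ 297/(12·0.04) = 618.75 ⇒ n ≥ 24.8747, so the smallest n is 25.

25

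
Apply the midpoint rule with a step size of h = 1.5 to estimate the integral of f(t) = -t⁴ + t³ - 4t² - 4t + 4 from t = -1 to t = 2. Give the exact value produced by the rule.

h = (2 − (-1))/2 = 1.5.
Midpoints m₁,…,m₂ = -0.25, 1.25.
f(m₁)=4.73046875, f(m₂)=-7.73828125.
h·[f(m₁) + f(m₂)] = 1.5·(-3.0078125) = -4.51171875.

-4.51171875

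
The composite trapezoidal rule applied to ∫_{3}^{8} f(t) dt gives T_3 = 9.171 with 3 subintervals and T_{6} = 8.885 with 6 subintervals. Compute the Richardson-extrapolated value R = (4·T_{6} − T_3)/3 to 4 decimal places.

R = (4·T_{6} − T_3) / 3 = (4·8.885 − 9.171)/3 = (26.369)/3 = 8.7897.

8.7897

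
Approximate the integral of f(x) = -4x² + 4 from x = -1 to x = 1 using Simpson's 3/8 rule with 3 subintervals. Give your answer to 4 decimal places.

5.3333

h = (1 − (-1))/3 = 0.666667.
Nodes x₀,…,x₃ = -1, -0.333333, 0.333333, 1.
f(x) = -4x² + 4: f₀=0, f₁=3.555556, f₂=3.555556, f₃=0.
(3h/8)·[f₀ + 3f₁ + 3f₂ + f₃] = 0.25·(21.333333) = 5.3333.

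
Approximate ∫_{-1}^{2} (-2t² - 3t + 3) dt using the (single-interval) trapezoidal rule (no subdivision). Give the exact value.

-10.5

T = (b−a)/2 · [f(-1) + f(2)] = 1.5·[4 + (-11)] = -10.5.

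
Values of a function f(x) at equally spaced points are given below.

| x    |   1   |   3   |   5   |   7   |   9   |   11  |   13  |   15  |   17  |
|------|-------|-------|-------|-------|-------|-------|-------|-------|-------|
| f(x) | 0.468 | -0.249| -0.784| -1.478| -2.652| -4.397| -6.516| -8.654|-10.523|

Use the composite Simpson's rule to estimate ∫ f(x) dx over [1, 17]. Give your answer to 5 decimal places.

h = 2, n = 8.
(h/3)·[y₀ + 4y₁ + 2y₂ + 4y₃ + 2y₄ + 4y₅ + 2y₆ + 4y₇ + y₈] = 0.666667·(-89.071) = -59.38067.

-59.38067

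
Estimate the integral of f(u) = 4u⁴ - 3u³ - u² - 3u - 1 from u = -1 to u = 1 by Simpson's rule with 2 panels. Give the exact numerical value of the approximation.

0

h = (1 − (-1))/2 = 1.
Nodes u₀,…,u₂ = -1, 0, 1.
f(u) = 4u⁴ - 3u³ - u² - 3u - 1: f₀=8, f₁=-1, f₂=-4.
(h/3)·[f₀ + 4f₁ + f₂] = 0.333333·(0) = 0.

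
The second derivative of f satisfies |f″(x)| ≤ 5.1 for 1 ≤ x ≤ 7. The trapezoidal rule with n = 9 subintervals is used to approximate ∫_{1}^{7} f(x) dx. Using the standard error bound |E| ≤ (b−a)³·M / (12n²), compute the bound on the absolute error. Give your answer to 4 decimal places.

|E| ≤ (6)³·5.1 / (12·9²) = 1101.6/972 = 1.1333.

1.1333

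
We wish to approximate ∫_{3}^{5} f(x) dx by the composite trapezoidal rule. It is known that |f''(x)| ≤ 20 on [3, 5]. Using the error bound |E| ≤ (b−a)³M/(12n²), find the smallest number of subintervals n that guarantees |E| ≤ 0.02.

Need 160/(12n²) ≤ 0.02.
n² ≥ 160/(12·0.02) = 666.667 ⇒ n ≥ 25.8199, so the smallest n is 26.

26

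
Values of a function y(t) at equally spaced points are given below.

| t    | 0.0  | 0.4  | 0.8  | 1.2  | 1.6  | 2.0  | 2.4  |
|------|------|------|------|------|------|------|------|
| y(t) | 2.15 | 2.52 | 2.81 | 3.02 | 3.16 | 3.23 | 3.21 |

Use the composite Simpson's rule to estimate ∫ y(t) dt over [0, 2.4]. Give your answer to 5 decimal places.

6.98400

h = 0.4, n = 6.
(h/3)·[y₀ + 4y₁ + 2y₂ + 4y₃ + 2y₄ + 4y₅ + y₆] = 0.133333·(52.38) = 6.98400.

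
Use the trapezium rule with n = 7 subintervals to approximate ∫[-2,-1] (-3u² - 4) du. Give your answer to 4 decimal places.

-11.0102

h = (-1 − (-2))/7 = 0.142857.
Nodes u₀,…,u₇ = -2, -1.857143, -1.714286, -1.571429, -1.428571, -1.285714, -1.142857, -1.
f(u) = -3u² - 4: f₀=-16, f₁=-14.346939, f₂=-12.816327, f₃=-11.408163, f₄=-10.122449, f₅=-8.959184, f₆=-7.918367, f₇=-7.
(h/2)·[f₀ + 2f₁ + 2f₂ + 2f₃ + 2f₄ + 2f₅ + 2f₆ + f₇] = 0.071429·(-154.142857) = -11.0102.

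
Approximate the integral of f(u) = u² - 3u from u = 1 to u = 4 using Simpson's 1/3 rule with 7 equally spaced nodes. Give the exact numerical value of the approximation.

h = (4 − 1)/6 = 0.5.
Nodes u₀,…,u₆ = 1, 1.5, 2, 2.5, 3, 3.5, 4.
f(u) = u² - 3u: f₀=-2, f₁=-2.25, f₂=-2, f₃=-1.25, f₄=0, f₅=1.75, f₆=4.
(h/3)·[f₀ + 4f₁ + 2f₂ + 4f₃ + 2f₄ + 4f₅ + f₆] = 0.166667·(-9) = -1.5.

-1.5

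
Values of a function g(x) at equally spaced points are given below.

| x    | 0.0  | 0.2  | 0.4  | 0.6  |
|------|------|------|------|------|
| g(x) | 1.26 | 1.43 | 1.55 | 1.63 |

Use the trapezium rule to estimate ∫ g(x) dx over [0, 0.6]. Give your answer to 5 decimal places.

0.88500

h = 0.2, n = 3.
(h/2)·[y₀ + 2y₁ + 2y₂ + y₃] = 0.1·(8.85) = 0.88500.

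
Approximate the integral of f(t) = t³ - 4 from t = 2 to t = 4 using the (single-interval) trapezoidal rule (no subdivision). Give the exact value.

64

T = (b−a)/2 · [f(2) + f(4)] = 1·[4 + 60] = 64.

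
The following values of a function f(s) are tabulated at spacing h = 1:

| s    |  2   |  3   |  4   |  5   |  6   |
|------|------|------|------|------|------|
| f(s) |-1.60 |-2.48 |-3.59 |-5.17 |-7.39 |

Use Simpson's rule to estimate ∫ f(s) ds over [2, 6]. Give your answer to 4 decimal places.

-15.5900

h = 1, n = 4.
(h/3)·[y₀ + 4y₁ + 2y₂ + 4y₃ + y₄] = 0.333333·(-46.77) = -15.5900.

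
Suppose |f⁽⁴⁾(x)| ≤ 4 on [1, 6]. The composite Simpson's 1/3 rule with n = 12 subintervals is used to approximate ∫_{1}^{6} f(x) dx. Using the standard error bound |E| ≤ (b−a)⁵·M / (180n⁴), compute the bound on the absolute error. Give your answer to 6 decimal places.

0.003349

|E| ≤ (5)⁵·4 / (180·12⁴) = 12500/3732480 = 0.003349.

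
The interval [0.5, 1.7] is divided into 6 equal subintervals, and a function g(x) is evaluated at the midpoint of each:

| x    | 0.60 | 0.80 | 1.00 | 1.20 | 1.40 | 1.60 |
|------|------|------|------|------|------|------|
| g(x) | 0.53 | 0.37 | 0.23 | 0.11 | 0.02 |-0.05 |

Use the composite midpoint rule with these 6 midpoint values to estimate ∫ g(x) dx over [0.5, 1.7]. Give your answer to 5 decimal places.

h = 0.2, n = 6.
h·[y(m₁) + y(m₂) + y(m₃) + y(m₄) + y(m₅) + y(m₆)] = 0.2·(1.21) = 0.24200.

0.24200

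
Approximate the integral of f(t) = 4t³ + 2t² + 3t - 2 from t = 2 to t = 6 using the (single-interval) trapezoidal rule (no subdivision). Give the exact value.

T = (b−a)/2 · [f(2) + f(6)] = 2·[44 + 952] = 1992.

1992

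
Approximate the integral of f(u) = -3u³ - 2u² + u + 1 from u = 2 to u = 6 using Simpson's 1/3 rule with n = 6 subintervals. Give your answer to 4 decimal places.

-1078.6667

h = (6 − 2)/6 = 0.666667.
Nodes u₀,…,u₆ = 2, 2.666667, 3.333333, 4, 4.666667, 5.333333, 6.
f(u) = -3u³ - 2u² + u + 1: f₀=-29, f₁=-67.444444, f₂=-129, f₃=-219, f₄=-342.777778, f₅=-505.666667, f₆=-713.
(h/3)·[f₀ + 4f₁ + 2f₂ + 4f₃ + 2f₄ + 4f₅ + f₆] = 0.222222·(-4854) = -1078.6667.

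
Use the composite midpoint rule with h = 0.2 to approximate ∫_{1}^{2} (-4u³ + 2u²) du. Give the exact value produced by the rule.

-10.28

h = (2 − 1)/5 = 0.2.
Midpoints m₁,…,m₅ = 1.1, 1.3, 1.5, 1.7, 1.9.
f(m₁)=-2.904, f(m₂)=-5.408, f(m₃)=-9, f(m₄)=-13.872, f(m₅)=-20.216.
h·[f(m₁) + f(m₂) + f(m₃) + f(m₄) + f(m₅)] = 0.2·(-51.4) = -10.28.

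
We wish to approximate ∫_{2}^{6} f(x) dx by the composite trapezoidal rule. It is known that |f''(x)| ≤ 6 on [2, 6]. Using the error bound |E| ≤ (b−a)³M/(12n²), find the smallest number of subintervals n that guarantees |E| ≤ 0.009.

Need 384/(12n²) ≤ 0.009.
n² ≥ 384/(12·0.009) = 3555.56 ⇒ n ≥ 59.6285, so the smallest n is 60.

60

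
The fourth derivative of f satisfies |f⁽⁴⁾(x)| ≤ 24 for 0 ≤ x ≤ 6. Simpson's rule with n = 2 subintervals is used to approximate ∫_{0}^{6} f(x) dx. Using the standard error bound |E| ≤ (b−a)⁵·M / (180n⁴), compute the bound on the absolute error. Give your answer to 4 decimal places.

|E| ≤ (6)⁵·24 / (180·2⁴) = 186624/2880 = 64.8000.

64.8000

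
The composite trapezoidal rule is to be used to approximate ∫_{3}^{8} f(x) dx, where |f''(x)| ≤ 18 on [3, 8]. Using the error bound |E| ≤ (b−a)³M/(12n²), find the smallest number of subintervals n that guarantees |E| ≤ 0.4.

22

Need 2250/(12n²) ≤ 0.4.
n² ≥ 2250/(12·0.4) = 468.75 ⇒ n ≥ 21.6506, so the smallest n is 22.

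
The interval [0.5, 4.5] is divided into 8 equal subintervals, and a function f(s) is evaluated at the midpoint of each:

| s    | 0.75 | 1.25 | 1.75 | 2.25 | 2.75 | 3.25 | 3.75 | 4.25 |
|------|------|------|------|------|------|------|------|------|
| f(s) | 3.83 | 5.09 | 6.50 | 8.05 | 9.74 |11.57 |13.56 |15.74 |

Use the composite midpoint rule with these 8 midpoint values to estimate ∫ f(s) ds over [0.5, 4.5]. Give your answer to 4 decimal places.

h = 0.5, n = 8.
h·[y(m₁) + y(m₂) + y(m₃) + y(m₄) + y(m₅) + y(m₆) + y(m₇) + y(m₈)] = 0.5·(74.08) = 37.0400.

37.0400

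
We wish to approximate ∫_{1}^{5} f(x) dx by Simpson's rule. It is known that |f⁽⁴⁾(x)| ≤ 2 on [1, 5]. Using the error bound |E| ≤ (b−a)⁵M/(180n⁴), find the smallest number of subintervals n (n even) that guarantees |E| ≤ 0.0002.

16

Need 2048/(180n⁴) ≤ 0.0002.
n⁴ ≥ 2048/(180·0.0002) = 56888.9 ⇒ n ≥ 15.4439, so the smallest even n is 16. (n must be even for Simpson's rule.)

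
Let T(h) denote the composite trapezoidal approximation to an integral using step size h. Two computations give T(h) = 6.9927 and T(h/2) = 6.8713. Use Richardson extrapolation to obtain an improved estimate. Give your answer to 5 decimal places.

6.83083

R = (4·T(h/2) − T(h)) / 3 = (4·6.8713 − 6.9927)/3 = (20.4925)/3 = 6.83083.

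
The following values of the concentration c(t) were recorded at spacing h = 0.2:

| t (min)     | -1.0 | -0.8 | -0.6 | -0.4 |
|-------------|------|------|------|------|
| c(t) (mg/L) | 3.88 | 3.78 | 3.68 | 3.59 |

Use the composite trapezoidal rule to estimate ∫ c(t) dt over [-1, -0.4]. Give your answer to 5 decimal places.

2.23900

h = 0.2, n = 3.
(h/2)·[y₀ + 2y₁ + 2y₂ + y₃] = 0.1·(22.39) = 2.23900.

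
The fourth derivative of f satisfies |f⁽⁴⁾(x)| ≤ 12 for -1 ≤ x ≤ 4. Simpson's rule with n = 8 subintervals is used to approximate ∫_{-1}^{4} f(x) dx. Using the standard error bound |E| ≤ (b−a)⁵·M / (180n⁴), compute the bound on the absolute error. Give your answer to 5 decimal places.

0.05086

|E| ≤ (5)⁵·12 / (180·8⁴) = 37500/737280 = 0.05086.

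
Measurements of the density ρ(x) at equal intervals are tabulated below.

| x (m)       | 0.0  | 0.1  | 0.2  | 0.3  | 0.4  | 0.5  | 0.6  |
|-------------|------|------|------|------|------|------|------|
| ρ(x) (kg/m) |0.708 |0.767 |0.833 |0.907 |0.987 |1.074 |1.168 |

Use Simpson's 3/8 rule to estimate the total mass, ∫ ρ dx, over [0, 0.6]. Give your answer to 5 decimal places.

h = 0.1, n = 6.
(3h/8)·[y₀ + 3y₁ + 3y₂ + 2y₃ + 3y₄ + 3y₅ + y₆] = 0.0375·(14.673) = 0.55024.

0.55024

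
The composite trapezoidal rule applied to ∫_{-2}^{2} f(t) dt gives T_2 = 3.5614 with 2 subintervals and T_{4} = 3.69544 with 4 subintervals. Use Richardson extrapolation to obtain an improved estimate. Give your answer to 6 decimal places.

3.740120

R = (4·T_{4} − T_2) / 3 = (4·3.69544 − 3.5614)/3 = (11.22036)/3 = 3.740120.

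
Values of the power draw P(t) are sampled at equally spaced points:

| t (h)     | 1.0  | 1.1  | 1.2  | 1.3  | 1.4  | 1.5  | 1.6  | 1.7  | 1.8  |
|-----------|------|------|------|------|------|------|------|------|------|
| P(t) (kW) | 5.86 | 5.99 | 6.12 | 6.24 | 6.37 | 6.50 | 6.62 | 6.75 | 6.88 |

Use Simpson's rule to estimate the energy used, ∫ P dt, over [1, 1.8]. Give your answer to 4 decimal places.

5.0960

h = 0.1, n = 8.
(h/3)·[y₀ + 4y₁ + 2y₂ + 4y₃ + 2y₄ + 4y₅ + 2y₆ + 4y₇ + y₈] = 0.033333·(152.88) = 5.0960.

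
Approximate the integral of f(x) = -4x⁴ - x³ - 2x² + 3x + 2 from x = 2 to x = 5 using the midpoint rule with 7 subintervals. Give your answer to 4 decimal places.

h = (5 − 2)/7 = 0.428571.
Midpoints m₁,…,m₇ = 2.214286, 2.642857, 3.071429, 3.5, 3.928571, 4.357143, 4.785714.
f(m₁)=-108.180081, f(m₂)=-217.644159, f(m₃)=-392.604696, f(m₄)=-655.125, f(m₅)=-1030.507028, f(m₆)=-1547.291389, f(m₇)=-2237.257341.
h·[f(m₁) + f(m₂) + f(m₃) + f(m₄) + f(m₅) + f(m₆) + f(m₇)] = 0.428571·(-6188.609694) = -2652.2613.

-2652.2613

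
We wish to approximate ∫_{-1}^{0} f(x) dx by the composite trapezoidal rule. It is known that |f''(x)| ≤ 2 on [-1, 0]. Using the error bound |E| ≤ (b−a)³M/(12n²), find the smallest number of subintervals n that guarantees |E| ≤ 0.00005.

58

Need 2/(12n²) ≤ 0.00005.
n² ≥ 2/(12·0.00005) = 3333.33 ⇒ n ≥ 57.7350, so the smallest n is 58.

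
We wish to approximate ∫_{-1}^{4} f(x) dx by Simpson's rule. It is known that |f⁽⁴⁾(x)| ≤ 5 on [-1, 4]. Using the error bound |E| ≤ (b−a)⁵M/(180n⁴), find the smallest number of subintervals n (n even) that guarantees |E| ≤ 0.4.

4

Need 15625/(180n⁴) ≤ 0.4.
n⁴ ≥ 15625/(180·0.4) = 217.014 ⇒ n ≥ 3.8381, so the smallest even n is 4. (n must be even for Simpson's rule.)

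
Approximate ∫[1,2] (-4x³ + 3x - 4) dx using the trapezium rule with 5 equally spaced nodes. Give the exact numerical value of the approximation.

h = (2 − 1)/4 = 0.25.
Nodes x₀,…,x₄ = 1, 1.25, 1.5, 1.75, 2.
f(x) = -4x³ + 3x - 4: f₀=-5, f₁=-8.0625, f₂=-13, f₃=-20.1875, f₄=-30.
(h/2)·[f₀ + 2f₁ + 2f₂ + 2f₃ + f₄] = 0.125·(-117.5) = -14.6875.

-14.6875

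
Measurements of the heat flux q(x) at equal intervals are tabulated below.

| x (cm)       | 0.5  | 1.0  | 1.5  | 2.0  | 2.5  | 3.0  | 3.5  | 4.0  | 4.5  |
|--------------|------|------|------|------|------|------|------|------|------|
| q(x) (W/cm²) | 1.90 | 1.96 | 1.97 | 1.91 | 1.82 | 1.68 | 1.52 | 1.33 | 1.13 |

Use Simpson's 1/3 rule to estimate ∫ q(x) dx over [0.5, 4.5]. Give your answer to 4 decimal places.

6.8617

h = 0.5, n = 8.
(h/3)·[y₀ + 4y₁ + 2y₂ + 4y₃ + 2y₄ + 4y₅ + 2y₆ + 4y₇ + y₈] = 0.166667·(41.17) = 6.8617.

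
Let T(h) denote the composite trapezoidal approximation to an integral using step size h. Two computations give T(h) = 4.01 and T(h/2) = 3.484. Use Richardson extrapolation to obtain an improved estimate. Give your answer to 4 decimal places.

3.3087

R = (4·T(h/2) − T(h)) / 3 = (4·3.484 − 4.01)/3 = (9.926)/3 = 3.3087.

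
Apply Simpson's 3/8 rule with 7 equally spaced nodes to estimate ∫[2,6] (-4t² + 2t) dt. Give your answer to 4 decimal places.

h = (6 − 2)/6 = 0.666667.
Nodes t₀,…,t₆ = 2, 2.666667, 3.333333, 4, 4.666667, 5.333333, 6.
f(t) = -4t² + 2t: f₀=-12, f₁=-23.111111, f₂=-37.777778, f₃=-56, f₄=-77.777778, f₅=-103.111111, f₆=-132.
(3h/8)·[f₀ + 3f₁ + 3f₂ + 2f₃ + 3f₄ + 3f₅ + f₆] = 0.25·(-981.333333) = -245.3333.

-245.3333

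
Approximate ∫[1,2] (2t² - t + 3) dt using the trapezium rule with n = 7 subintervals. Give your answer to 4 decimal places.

6.1735

h = (2 − 1)/7 = 0.142857.
Nodes t₀,…,t₇ = 1, 1.142857, 1.285714, 1.428571, 1.571429, 1.714286, 1.857143, 2.
f(t) = 2t² - t + 3: f₀=4, f₁=4.469388, f₂=5.020408, f₃=5.653061, f₄=6.367347, f₅=7.163265, f₆=8.040816, f₇=9.
(h/2)·[f₀ + 2f₁ + 2f₂ + 2f₃ + 2f₄ + 2f₅ + 2f₆ + f₇] = 0.071429·(86.428571) = 6.1735.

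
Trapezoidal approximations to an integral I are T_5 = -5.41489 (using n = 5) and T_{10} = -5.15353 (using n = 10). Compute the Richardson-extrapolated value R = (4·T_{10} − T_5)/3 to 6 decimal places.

R = (4·T_{10} − T_5) / 3 = (4·(-5.15353) − (-5.41489))/3 = (-15.19923)/3 = -5.066410.

-5.066410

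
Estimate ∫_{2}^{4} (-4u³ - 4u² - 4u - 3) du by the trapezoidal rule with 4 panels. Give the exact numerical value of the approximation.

h = (4 − 2)/4 = 0.5.
Nodes u₀,…,u₄ = 2, 2.5, 3, 3.5, 4.
f(u) = -4u³ - 4u² - 4u - 3: f₀=-59, f₁=-100.5, f₂=-159, f₃=-237.5, f₄=-339.
(h/2)·[f₀ + 2f₁ + 2f₂ + 2f₃ + f₄] = 0.25·(-1392) = -348.

-348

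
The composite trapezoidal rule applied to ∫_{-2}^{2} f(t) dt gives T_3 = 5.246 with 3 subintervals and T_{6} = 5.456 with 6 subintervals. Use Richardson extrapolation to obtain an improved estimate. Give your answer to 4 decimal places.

5.5260

R = (4·T_{6} − T_3) / 3 = (4·5.456 − 5.246)/3 = (16.578)/3 = 5.5260.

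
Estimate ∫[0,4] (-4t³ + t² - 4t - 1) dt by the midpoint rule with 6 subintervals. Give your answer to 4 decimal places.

-267.2593

h = (4 − 0)/6 = 0.666667.
Midpoints m₁,…,m₆ = 0.333333, 1, 1.666667, 2.333333, 3, 3.666667.
f(m₁)=-2.370370, f(m₂)=-8, f(m₃)=-23.407407, f(m₄)=-55.703704, f(m₅)=-112, f(m₆)=-199.407407.
h·[f(m₁) + f(m₂) + f(m₃) + f(m₄) + f(m₅) + f(m₆)] = 0.666667·(-400.888889) = -267.2593.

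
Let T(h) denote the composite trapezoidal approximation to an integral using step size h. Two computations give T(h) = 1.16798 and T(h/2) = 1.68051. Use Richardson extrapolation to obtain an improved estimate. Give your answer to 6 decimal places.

1.851353

R = (4·T(h/2) − T(h)) / 3 = (4·1.68051 − 1.16798)/3 = (5.55406)/3 = 1.851353.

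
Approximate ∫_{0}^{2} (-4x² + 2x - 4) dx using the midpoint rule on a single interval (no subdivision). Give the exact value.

-12

M = (b−a)·f(1) = 2·(-6) = -12.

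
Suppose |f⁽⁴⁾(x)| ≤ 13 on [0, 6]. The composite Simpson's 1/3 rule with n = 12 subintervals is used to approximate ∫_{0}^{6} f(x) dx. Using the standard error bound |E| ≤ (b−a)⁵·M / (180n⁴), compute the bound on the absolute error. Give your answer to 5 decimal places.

|E| ≤ (6)⁵·13 / (180·12⁴) = 101088/3732480 = 0.02708.

0.02708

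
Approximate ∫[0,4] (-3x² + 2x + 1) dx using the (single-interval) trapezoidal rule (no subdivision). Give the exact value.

-76

T = (b−a)/2 · [f(0) + f(4)] = 2·[1 + (-39)] = -76.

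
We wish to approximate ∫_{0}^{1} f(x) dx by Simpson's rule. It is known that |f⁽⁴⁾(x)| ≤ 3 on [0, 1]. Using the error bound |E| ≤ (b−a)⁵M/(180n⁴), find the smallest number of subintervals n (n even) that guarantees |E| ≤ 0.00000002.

32

Need 3/(180n⁴) ≤ 0.00000002.
n⁴ ≥ 3/(180·0.00000002) = 833333 ⇒ n ≥ 30.2138, so the smallest even n is 32. (n must be even for Simpson's rule.)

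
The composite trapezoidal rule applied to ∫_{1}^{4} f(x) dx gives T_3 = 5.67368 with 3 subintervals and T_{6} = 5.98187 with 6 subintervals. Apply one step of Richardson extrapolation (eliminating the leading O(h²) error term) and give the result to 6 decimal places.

6.084600

R = (4·T_{6} − T_3) / 3 = (4·5.98187 − 5.67368)/3 = (18.25380)/3 = 6.084600.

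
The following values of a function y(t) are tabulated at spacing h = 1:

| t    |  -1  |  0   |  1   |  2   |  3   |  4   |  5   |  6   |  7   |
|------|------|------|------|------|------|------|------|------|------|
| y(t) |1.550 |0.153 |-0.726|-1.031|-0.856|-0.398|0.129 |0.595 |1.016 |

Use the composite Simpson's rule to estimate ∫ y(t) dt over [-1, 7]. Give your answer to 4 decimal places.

h = 1, n = 8.
(h/3)·[y₀ + 4y₁ + 2y₂ + 4y₃ + 2y₄ + 4y₅ + 2y₆ + 4y₇ + y₈] = 0.333333·(-3.064) = -1.0213.

-1.0213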